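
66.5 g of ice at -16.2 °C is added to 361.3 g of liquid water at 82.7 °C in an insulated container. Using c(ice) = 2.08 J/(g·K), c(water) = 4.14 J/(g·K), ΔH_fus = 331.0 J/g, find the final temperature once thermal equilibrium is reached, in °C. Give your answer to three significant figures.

T_f = 56.2 °C

Heat to bring ice to 0 °C and melt it: q₁ = 66.5×2.08×16.2 + 66.5×331.0 = 24252 J
Heat the water can supply cooling to 0 °C: 361.3×4.14×82.7 = 123701 J > q₁, so all ice melts.
Energy balance: 361.3×4.14×(82.7 − T) = 24252 + 66.5×4.14×(T − 0)
1495.782(82.7 − T) = 24252 + 275.31 T
123701 − 24252 = 1771.092 T
T = 99449 / 1771.092 = 56.15 °C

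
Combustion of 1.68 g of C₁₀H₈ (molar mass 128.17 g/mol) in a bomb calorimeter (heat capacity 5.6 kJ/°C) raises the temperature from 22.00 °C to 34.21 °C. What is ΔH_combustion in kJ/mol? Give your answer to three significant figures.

ΔH = -5220 kJ/mol

ΔT = 34.21 − 22.00 = 12.21 °C
q_cal = C_cal × ΔT = 5.6 × 12.21 = 68.376 kJ
n = 1.68 / 128.17 = 0.01311 mol
q_rxn = −q_cal = -68.376 kJ
ΔH = -68.376 / 0.01311 = -5216 kJ/mol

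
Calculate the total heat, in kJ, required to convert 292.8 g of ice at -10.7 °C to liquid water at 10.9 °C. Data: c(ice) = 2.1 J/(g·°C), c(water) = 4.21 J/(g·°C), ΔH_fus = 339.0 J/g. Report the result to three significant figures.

q1 (heat ice -10.7→0.0 °C): 292.8 × 2.1 × 10.7 = 6579 J
q2 (melt at 0 °C): 292.8 × 339.0 = 99259 J
q3 (heat water 0.0→10.9 °C): 292.8 × 4.21 × 10.9 = 13436 J
Total: 6579 + 99259 + 13436 = 119274 J = 119 kJ

q = 119 kJ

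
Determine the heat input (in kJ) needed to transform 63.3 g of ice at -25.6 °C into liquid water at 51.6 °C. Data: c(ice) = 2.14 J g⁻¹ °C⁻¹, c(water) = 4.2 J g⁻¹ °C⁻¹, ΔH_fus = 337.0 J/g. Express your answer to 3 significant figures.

q = 38.5 kJ

q1 (heat ice -25.6→0.0 °C): 63.3 × 2.14 × 25.6 = 3468 J
q2 (melt at 0 °C): 63.3 × 337.0 = 21332 J
q3 (heat water 0.0→51.6 °C): 63.3 × 4.2 × 51.6 = 13718 J
Total: 3468 + 21332 + 13718 = 38518 J = 38.5 kJ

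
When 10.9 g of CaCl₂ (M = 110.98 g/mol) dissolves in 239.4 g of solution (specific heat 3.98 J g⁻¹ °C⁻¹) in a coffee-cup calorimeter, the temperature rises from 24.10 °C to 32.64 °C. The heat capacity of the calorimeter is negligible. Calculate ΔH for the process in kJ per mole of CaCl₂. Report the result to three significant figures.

|ΔT| = |32.64 − 24.10| = 8.54 °C
|q_surr| = (239.4 × 3.98) × 8.54 = 952.812 × 8.54 = 8137 J
n(CaCl₂) = 10.9 / 110.98 = 0.09822 mol
Temperature rose, so q_rxn = −|q_surr| = -8.137 kJ
ΔH = q_rxn / n = -82.84 kJ/mol

ΔH = -82.8 kJ/mol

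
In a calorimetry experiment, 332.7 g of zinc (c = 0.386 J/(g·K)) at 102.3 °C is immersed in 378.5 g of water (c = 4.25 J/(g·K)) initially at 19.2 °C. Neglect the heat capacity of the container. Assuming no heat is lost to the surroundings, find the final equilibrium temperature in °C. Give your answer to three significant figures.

T_f = 25.3 °C

Heat lost by zinc = heat gained by water.
(332.7)(0.386)(102.3 − T) = (378.5)(4.25)(T − 19.2)
128.4222 (102.3 − T) = 1608.625 (T − 19.2)
13138 − 128.4222 T = 1608.625 T − 30886
44024 = 1737.0472 T
T = 25.34 °C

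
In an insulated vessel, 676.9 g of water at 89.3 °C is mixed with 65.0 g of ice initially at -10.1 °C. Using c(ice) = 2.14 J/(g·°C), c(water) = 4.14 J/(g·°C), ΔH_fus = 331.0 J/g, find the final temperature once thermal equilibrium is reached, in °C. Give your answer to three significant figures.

T_f = 74.0 °C

Heat to bring ice to 0 °C and melt it: q₁ = 65.0×2.14×10.1 + 65.0×331.0 = 22920 J
Heat the water can supply cooling to 0 °C: 676.9×4.14×89.3 = 250251 J > q₁, so all ice melts.
Energy balance: 676.9×4.14×(89.3 − T) = 22920 + 65.0×4.14×(T − 0)
2802.366(89.3 − T) = 22920 + 269.1 T
250251 − 22920 = 3071.466 T
T = 227331 / 3071.466 = 74.01 °C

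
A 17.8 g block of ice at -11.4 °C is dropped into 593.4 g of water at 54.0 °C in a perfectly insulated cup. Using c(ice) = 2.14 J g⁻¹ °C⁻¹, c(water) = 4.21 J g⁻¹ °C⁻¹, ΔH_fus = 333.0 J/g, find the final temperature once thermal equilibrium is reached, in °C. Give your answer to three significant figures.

Heat to bring ice to 0 °C and melt it: q₁ = 17.8×2.14×11.4 + 17.8×333.0 = 6361.6 J
Heat the water can supply cooling to 0 °C: 593.4×4.21×54.0 = 134904 J > q₁, so all ice melts.
Energy balance: 593.4×4.21×(54.0 − T) = 6361.6 + 17.8×4.21×(T − 0)
2498.214(54.0 − T) = 6361.6 + 74.938 T
134904 − 6361.6 = 2573.152 T
T = 128542.4 / 2573.152 = 49.96 °C

T_f = 50.0 °C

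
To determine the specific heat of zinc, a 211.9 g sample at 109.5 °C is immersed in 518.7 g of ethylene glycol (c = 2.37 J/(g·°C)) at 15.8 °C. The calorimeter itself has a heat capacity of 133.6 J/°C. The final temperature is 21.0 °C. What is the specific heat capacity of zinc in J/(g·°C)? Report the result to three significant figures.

c = 0.378 J/(g·°C)

q_gained = (518.7 × 2.37 + 133.6) × (21.0 − 15.8) = 7087 J
q_lost = 211.9 × c × (109.5 − 21.0) = 18753.15 c
Set equal: c = 7087 / 18753.15 = 0.378 J/(g·°C)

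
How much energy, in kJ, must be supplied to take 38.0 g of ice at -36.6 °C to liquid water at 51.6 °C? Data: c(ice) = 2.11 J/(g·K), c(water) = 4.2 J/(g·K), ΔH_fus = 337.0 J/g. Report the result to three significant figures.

q1 (heat ice -36.6→0.0 °C): 38.0 × 2.11 × 36.6 = 2935 J
q2 (melt at 0 °C): 38.0 × 337.0 = 12806 J
q3 (heat water 0.0→51.6 °C): 38.0 × 4.2 × 51.6 = 8235 J
Total: 2935 + 12806 + 8235 = 23976 J = 24.0 kJ

q = 24.0 kJ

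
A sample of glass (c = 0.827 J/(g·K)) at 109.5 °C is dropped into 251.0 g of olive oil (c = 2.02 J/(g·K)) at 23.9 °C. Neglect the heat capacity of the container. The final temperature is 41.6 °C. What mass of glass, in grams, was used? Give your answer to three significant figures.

q_gained = (251.0 × 2.02) × (41.6 − 23.9) = 8974 J
q_lost = m × 0.827 × (109.5 − 41.6) = 56.1533 m
m = 8974 / 56.1533 = 160 g

m = 160 g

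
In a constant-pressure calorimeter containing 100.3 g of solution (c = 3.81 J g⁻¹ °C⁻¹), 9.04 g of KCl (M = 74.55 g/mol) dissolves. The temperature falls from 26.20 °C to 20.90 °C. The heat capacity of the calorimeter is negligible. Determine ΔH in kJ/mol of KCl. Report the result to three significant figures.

ΔH = 16.7 kJ/mol

|ΔT| = |20.90 − 26.20| = 5.30 °C
|q_surr| = (100.3 × 3.81) × 5.30 = 382.143 × 5.30 = 2025 J
n(KCl) = 9.04 / 74.55 = 0.1213 mol
Temperature fell, so q_rxn = +|q_surr| = 2.025 kJ
ΔH = q_rxn / n = 16.69 kJ/mol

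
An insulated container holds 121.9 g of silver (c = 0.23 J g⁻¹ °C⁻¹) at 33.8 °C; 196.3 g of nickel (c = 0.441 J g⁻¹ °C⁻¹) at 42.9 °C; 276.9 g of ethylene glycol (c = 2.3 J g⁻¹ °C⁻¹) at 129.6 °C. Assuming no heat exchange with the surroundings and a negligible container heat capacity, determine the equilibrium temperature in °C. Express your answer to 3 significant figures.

T_f = 116 °C

Σ mᵢcᵢ(T − Tᵢ) = 0  ⇒  T = Σ mᵢcᵢTᵢ / Σ mᵢcᵢ
Σ mᵢcᵢ = 121.9×0.23 + 196.3×0.441 + 276.9×2.3 = 751.4753
Σ mᵢcᵢTᵢ = 28.037×33.8 + 86.5683×42.9 + 636.87×129.6 = 87200
T = 87200 / 751.4753 = 116.0 °C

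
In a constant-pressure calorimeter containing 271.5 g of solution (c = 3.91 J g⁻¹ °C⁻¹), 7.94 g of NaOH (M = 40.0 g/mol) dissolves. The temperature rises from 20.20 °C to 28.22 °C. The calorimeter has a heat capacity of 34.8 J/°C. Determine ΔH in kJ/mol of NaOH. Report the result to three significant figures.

ΔH = -44.3 kJ/mol

|ΔT| = |28.22 − 20.20| = 8.02 °C
|q_surr| = (271.5 × 3.91 + 34.8) × 8.02 = 1096.365 × 8.02 = 8793 J
n(NaOH) = 7.94 / 40.0 = 0.1985 mol
Temperature rose, so q_rxn = −|q_surr| = -8.793 kJ
ΔH = q_rxn / n = -44.30 kJ/mol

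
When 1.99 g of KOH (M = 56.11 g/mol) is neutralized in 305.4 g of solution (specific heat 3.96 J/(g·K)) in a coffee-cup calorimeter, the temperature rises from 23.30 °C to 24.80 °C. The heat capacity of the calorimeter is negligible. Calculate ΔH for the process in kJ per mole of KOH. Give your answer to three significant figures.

|ΔT| = |24.80 − 23.30| = 1.50 °C
|q_surr| = (305.4 × 3.96) × 1.50 = 1209.384 × 1.50 = 1814 J
n(KOH) = 1.99 / 56.11 = 0.03547 mol
Temperature rose, so q_rxn = −|q_surr| = -1.814 kJ
ΔH = q_rxn / n = -51.14 kJ/mol

ΔH = -51.1 kJ/mol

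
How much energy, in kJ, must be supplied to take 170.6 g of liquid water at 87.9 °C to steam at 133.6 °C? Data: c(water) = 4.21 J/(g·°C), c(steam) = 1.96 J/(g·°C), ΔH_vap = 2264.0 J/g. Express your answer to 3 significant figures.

q1 (heat water 87.9→100.0 °C): 170.6 × 4.21 × 12.1 = 8691 J
q2 (vaporize at 100 °C): 170.6 × 2264.0 = 386238 J
q3 (heat steam 100.0→133.6 °C): 170.6 × 1.96 × 33.6 = 11235 J
Total: 8691 + 386238 + 11235 = 406164 J = 406 kJ

q = 406 kJ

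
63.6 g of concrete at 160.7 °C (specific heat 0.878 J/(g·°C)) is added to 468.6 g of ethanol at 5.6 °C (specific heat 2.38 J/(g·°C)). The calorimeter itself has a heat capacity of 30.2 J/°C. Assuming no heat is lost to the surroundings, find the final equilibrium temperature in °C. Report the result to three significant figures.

T_f = 12.8 °C

Heat lost by concrete = heat gained by ethanol + calorimeter.
(63.6)(0.878)(160.7 − T) = [(468.6)(2.38) + 30.2](T − 5.6)
55.8408 (160.7 − T) = 1145.468 (T − 5.6)
8973.6 − 55.8408 T = 1145.468 T − 6414.6
15388.2 = 1201.3088 T
T = 12.81 °C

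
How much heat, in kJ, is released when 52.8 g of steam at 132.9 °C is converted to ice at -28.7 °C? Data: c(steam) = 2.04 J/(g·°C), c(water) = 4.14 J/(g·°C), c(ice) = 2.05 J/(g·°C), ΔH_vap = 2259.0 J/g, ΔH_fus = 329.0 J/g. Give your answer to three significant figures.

q = 165 kJ

q1 (cool steam 132.9→100 °C): 52.8 × 2.04 × 32.9 = 3544 J
q2 (condense at 100 °C): 52.8 × 2259.0 = 119275 J
q3 (cool water 100→0 °C): 52.8 × 4.14 × 100.0 = 21859 J
q4 (freeze at 0 °C): 52.8 × 329.0 = 17371 J
q5 (cool ice 0→-28.7 °C): 52.8 × 2.05 × 28.7 = 3106 J
Total: 3544 + 119275 + 21859 + 17371 + 3106 = 165155 J = 165 kJ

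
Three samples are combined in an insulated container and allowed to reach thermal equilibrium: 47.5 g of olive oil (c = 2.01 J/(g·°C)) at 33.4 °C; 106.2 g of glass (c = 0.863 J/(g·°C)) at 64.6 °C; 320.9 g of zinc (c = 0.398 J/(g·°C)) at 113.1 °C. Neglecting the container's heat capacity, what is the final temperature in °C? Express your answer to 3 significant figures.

T_f = 74.8 °C

Σ mᵢcᵢ(T − Tᵢ) = 0  ⇒  T = Σ mᵢcᵢTᵢ / Σ mᵢcᵢ
Σ mᵢcᵢ = 47.5×2.01 + 106.2×0.863 + 320.9×0.398 = 314.8438
Σ mᵢcᵢTᵢ = 95.475×33.4 + 91.6506×64.6 + 127.7182×113.1 = 23554
T = 23554 / 314.8438 = 74.81 °C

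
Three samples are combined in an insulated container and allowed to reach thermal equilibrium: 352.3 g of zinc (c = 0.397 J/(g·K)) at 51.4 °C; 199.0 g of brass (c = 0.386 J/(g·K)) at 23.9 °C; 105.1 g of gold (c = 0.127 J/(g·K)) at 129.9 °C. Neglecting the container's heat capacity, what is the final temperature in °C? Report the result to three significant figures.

T_f = 46.8 °C

Σ mᵢcᵢ(T − Tᵢ) = 0  ⇒  T = Σ mᵢcᵢTᵢ / Σ mᵢcᵢ
Σ mᵢcᵢ = 352.3×0.397 + 199.0×0.386 + 105.1×0.127 = 230.0248
Σ mᵢcᵢTᵢ = 139.8631×51.4 + 76.814×23.9 + 13.3477×129.9 = 10759
T = 10759 / 230.0248 = 46.77 °C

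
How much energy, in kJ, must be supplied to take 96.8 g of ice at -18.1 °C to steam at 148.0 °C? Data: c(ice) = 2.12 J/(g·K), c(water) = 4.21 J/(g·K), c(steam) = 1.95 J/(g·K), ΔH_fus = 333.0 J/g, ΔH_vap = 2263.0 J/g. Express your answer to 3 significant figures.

q1 (heat ice -18.1→0.0 °C): 96.8 × 2.12 × 18.1 = 3714 J
q2 (melt at 0 °C): 96.8 × 333.0 = 32234 J
q3 (heat water 0.0→100.0 °C): 96.8 × 4.21 × 100.0 = 40753 J
q4 (vaporize at 100 °C): 96.8 × 2263.0 = 219058 J
q5 (heat steam 100.0→148.0 °C): 96.8 × 1.95 × 48.0 = 9060 J
Total: 3714 + 32234 + 40753 + 219058 + 9060 = 304819 J = 305 kJ

q = 305 kJ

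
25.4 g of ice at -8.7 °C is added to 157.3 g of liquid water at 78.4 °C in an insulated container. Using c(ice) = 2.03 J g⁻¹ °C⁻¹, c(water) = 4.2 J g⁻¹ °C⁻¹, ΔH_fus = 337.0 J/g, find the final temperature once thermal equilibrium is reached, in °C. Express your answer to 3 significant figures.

T_f = 55.8 °C

Heat to bring ice to 0 °C and melt it: q₁ = 25.4×2.03×8.7 + 25.4×337.0 = 9008.4 J
Heat the water can supply cooling to 0 °C: 157.3×4.2×78.4 = 51795.7 J > q₁, so all ice melts.
Energy balance: 157.3×4.2×(78.4 − T) = 9008.4 + 25.4×4.2×(T − 0)
660.66(78.4 − T) = 9008.4 + 106.68 T
51795.7 − 9008.4 = 767.34 T
T = 42787.3 / 767.34 = 55.76 °C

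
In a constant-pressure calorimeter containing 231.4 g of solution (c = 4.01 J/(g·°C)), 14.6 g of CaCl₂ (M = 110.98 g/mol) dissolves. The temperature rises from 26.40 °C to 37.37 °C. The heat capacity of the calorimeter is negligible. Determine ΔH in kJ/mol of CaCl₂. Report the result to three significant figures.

|ΔT| = |37.37 − 26.40| = 10.97 °C
|q_surr| = (231.4 × 4.01) × 10.97 = 927.914 × 10.97 = 10180 J
n(CaCl₂) = 14.6 / 110.98 = 0.1316 mol
Temperature rose, so q_rxn = −|q_surr| = -10.18 kJ
ΔH = q_rxn / n = -77.36 kJ/mol

ΔH = -77.4 kJ/mol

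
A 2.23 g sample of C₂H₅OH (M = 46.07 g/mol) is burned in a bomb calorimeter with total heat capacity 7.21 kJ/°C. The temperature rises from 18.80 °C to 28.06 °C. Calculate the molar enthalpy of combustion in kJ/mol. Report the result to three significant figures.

ΔH = -1380 kJ/mol

ΔT = 28.06 − 18.80 = 9.26 °C
q_cal = C_cal × ΔT = 7.21 × 9.26 = 66.7646 kJ
n = 2.23 / 46.07 = 0.04840 mol
q_rxn = −q_cal = -66.7646 kJ
ΔH = -66.7646 / 0.04840 = -1379 kJ/mol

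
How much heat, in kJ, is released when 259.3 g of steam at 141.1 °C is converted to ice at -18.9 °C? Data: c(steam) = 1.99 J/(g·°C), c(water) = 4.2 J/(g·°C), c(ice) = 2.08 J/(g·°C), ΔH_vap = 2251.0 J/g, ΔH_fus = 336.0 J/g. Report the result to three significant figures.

q1 (cool steam 141.1→100 °C): 259.3 × 1.99 × 41.1 = 21208 J
q2 (condense at 100 °C): 259.3 × 2251.0 = 583684 J
q3 (cool water 100→0 °C): 259.3 × 4.2 × 100.0 = 108906 J
q4 (freeze at 0 °C): 259.3 × 336.0 = 87125 J
q5 (cool ice 0→-18.9 °C): 259.3 × 2.08 × 18.9 = 10194 J
Total: 21208 + 583684 + 108906 + 87125 + 10194 = 811117 J = 811 kJ

q = 811 kJ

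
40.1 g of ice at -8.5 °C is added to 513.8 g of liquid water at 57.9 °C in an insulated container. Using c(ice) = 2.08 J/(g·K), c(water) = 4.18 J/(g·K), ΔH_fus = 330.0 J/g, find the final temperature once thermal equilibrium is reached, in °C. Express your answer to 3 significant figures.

T_f = 47.7 °C

Heat to bring ice to 0 °C and melt it: q₁ = 40.1×2.08×8.5 + 40.1×330.0 = 13942 J
Heat the water can supply cooling to 0 °C: 513.8×4.18×57.9 = 124351 J > q₁, so all ice melts.
Energy balance: 513.8×4.18×(57.9 − T) = 13942 + 40.1×4.18×(T − 0)
2147.684(57.9 − T) = 13942 + 167.618 T
124351 − 13942 = 2315.302 T
T = 110409 / 2315.302 = 47.69 °C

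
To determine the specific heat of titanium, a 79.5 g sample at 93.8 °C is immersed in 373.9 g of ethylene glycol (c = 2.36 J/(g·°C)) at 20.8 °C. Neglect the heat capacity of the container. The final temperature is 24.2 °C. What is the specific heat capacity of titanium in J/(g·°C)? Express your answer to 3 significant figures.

c = 0.542 J/(g·°C)

q_gained = (373.9 × 2.36) × (24.2 − 20.8) = 3000 J
q_lost = 79.5 × c × (93.8 − 24.2) = 5533.2 c
Set equal: c = 3000 / 5533.2 = 0.542 J/(g·°C)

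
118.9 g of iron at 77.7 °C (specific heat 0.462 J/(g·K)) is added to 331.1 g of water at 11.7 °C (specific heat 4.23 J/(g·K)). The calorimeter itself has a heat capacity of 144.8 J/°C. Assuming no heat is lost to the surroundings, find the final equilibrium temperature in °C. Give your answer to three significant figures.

Heat lost by iron = heat gained by water + calorimeter.
(118.9)(0.462)(77.7 − T) = [(331.1)(4.23) + 144.8](T − 11.7)
54.9318 (77.7 − T) = 1545.353 (T − 11.7)
4268.2 − 54.9318 T = 1545.353 T − 18081
22349.2 = 1600.2848 T
T = 13.97 °C

T_f = 14.0 °C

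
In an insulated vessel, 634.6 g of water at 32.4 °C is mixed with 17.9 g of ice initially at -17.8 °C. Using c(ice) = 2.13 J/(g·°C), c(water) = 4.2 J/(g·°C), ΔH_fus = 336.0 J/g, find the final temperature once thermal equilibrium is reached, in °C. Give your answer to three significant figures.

T_f = 29.1 °C

Heat to bring ice to 0 °C and melt it: q₁ = 17.9×2.13×17.8 + 17.9×336.0 = 6693.1 J
Heat the water can supply cooling to 0 °C: 634.6×4.2×32.4 = 86356.4 J > q₁, so all ice melts.
Energy balance: 634.6×4.2×(32.4 − T) = 6693.1 + 17.9×4.2×(T − 0)
2665.32(32.4 − T) = 6693.1 + 75.18 T
86356.4 − 6693.1 = 2740.50 T
T = 79663.3 / 2740.50 = 29.07 °C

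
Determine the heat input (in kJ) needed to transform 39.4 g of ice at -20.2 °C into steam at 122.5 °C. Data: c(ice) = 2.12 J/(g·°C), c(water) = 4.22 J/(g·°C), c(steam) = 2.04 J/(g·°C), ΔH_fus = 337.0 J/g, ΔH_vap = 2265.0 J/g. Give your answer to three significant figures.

q1 (heat ice -20.2→0.0 °C): 39.4 × 2.12 × 20.2 = 1687 J
q2 (melt at 0 °C): 39.4 × 337.0 = 13278 J
q3 (heat water 0.0→100.0 °C): 39.4 × 4.22 × 100.0 = 16627 J
q4 (vaporize at 100 °C): 39.4 × 2265.0 = 89241 J
q5 (heat steam 100.0→122.5 °C): 39.4 × 2.04 × 22.5 = 1808 J
Total: 1687 + 13278 + 16627 + 89241 + 1808 = 122641 J = 123 kJ

q = 123 kJ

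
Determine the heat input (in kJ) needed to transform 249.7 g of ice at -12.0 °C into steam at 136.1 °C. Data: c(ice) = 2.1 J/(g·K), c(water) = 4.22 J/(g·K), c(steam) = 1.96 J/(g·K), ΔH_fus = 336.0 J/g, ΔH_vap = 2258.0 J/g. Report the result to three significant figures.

q = 777 kJ

q1 (heat ice -12.0→0.0 °C): 249.7 × 2.1 × 12.0 = 6292 J
q2 (melt at 0 °C): 249.7 × 336.0 = 83899 J
q3 (heat water 0.0→100.0 °C): 249.7 × 4.22 × 100.0 = 105373 J
q4 (vaporize at 100 °C): 249.7 × 2258.0 = 563823 J
q5 (heat steam 100.0→136.1 °C): 249.7 × 1.96 × 36.1 = 17668 J
Total: 6292 + 83899 + 105373 + 563823 + 17668 = 777055 J = 777 kJ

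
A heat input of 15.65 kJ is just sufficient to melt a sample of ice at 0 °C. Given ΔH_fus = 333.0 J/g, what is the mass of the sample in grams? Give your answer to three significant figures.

m = q / ΔH_fus = 15650 J / 333.0 J/g = 47.0 g

m = 47.0 g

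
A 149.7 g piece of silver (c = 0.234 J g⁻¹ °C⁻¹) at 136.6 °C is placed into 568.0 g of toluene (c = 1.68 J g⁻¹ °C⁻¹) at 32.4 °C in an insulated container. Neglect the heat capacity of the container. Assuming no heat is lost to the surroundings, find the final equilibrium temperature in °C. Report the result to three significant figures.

T_f = 36.1 °C

Heat lost by silver = heat gained by toluene.
(149.7)(0.234)(136.6 − T) = (568.0)(1.68)(T − 32.4)
35.0298 (136.6 − T) = 954.24 (T − 32.4)
4785.1 − 35.0298 T = 954.24 T − 30917
35702.1 = 989.2698 T
T = 36.09 °C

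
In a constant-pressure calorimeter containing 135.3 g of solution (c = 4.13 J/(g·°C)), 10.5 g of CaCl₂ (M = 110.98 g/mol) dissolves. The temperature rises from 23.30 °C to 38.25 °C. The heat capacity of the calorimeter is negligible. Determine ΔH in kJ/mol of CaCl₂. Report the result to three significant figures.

|ΔT| = |38.25 − 23.30| = 14.95 °C
|q_surr| = (135.3 × 4.13) × 14.95 = 558.789 × 14.95 = 8354 J
n(CaCl₂) = 10.5 / 110.98 = 0.09461 mol
Temperature rose, so q_rxn = −|q_surr| = -8.354 kJ
ΔH = q_rxn / n = -88.30 kJ/mol

ΔH = -88.3 kJ/mol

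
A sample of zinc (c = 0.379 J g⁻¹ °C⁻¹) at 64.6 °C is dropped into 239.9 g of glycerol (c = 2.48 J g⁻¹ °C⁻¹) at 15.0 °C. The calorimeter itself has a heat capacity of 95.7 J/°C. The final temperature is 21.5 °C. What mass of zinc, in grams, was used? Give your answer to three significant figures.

q_gained = (239.9 × 2.48 + 95.7) × (21.5 − 15.0) = 4489 J
q_lost = m × 0.379 × (64.6 − 21.5) = 16.3349 m
m = 4489 / 16.3349 = 275 g

m = 275 g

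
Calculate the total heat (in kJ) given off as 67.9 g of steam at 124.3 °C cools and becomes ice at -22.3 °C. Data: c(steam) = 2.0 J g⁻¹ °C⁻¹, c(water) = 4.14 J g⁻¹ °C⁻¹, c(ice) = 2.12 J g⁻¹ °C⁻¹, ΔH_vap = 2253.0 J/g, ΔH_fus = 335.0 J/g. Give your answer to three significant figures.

q = 210 kJ

q1 (cool steam 124.3→100 °C): 67.9 × 2.0 × 24.3 = 3300 J
q2 (condense at 100 °C): 67.9 × 2253.0 = 152979 J
q3 (cool water 100→0 °C): 67.9 × 4.14 × 100.0 = 28111 J
q4 (freeze at 0 °C): 67.9 × 335.0 = 22747 J
q5 (cool ice 0→-22.3 °C): 67.9 × 2.12 × 22.3 = 3210 J
Total: 3300 + 152979 + 28111 + 22747 + 3210 = 210347 J = 210 kJ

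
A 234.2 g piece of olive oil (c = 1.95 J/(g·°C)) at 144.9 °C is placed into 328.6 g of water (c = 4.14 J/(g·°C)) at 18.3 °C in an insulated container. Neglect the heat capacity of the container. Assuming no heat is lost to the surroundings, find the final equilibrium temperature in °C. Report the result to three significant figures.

T_f = 50.1 °C

Heat lost by olive oil = heat gained by water.
(234.2)(1.95)(144.9 − T) = (328.6)(4.14)(T − 18.3)
456.69 (144.9 − T) = 1360.404 (T − 18.3)
66174 − 456.69 T = 1360.404 T − 24895
91069 = 1817.094 T
T = 50.12 °C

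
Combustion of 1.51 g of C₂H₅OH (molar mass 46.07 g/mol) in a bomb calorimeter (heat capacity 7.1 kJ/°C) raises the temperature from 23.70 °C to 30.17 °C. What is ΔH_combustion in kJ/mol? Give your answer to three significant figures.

ΔT = 30.17 − 23.70 = 6.47 °C
q_cal = C_cal × ΔT = 7.1 × 6.47 = 45.937 kJ
n = 1.51 / 46.07 = 0.03278 mol
q_rxn = −q_cal = -45.937 kJ
ΔH = -45.937 / 0.03278 = -1401 kJ/mol

ΔH = -1400 kJ/mol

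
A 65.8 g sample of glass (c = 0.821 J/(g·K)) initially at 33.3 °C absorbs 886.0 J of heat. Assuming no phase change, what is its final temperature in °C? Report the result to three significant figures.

T_f = 49.7 °C

ΔT = q / (m c) = 886.0 / (65.8 × 0.821) = 16.40 °C
T_f = 33.3 + 16.40 = 49.70 °C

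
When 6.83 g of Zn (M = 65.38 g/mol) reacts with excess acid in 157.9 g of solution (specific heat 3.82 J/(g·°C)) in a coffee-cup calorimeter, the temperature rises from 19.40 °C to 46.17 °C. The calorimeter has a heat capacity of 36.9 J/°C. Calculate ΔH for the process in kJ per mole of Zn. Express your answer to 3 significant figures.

|ΔT| = |46.17 − 19.40| = 26.77 °C
|q_surr| = (157.9 × 3.82 + 36.9) × 26.77 = 640.078 × 26.77 = 17130 J
n(Zn) = 6.83 / 65.38 = 0.1045 mol
Temperature rose, so q_rxn = −|q_surr| = -17.13 kJ
ΔH = q_rxn / n = -163.9 kJ/mol

ΔH = -164 kJ/mol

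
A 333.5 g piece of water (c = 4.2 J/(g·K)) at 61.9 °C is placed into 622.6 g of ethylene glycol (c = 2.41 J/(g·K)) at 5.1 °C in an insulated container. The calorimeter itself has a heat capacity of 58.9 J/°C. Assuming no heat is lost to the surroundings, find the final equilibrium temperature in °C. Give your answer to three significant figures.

T_f = 32.0 °C

Heat lost by water = heat gained by ethylene glycol + calorimeter.
(333.5)(4.2)(61.9 − T) = [(622.6)(2.41) + 58.9](T − 5.1)
1400.7 (61.9 − T) = 1559.366 (T − 5.1)
86703 − 1400.7 T = 1559.366 T − 7952.8
94655.8 = 2960.066 T
T = 31.98 °C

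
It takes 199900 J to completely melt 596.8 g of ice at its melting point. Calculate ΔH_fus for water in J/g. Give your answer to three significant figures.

ΔH_fus = 335 J/g

ΔH_fus = q / m = 199900 / 596.8 = 335 J/g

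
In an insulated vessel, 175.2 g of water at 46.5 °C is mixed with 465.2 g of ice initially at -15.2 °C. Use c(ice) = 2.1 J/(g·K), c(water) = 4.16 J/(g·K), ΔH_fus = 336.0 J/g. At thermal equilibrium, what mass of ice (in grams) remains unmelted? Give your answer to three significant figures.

Heat to warm all ice to 0 °C: 465.2×2.1×15.2 = 14849 J
Heat released by water cooling to 0 °C: 175.2×4.16×46.5 = 33891 J
33891 J < 14849 + 465.2×336.0 = 171156.2 J, so not all ice melts; final T = 0 °C.
Heat left for melting: 33891 − 14849 = 19042 J
Mass melted = 19042 / 336.0 = 56.67 g
Ice remaining = 465.2 − 56.67 = 408.53 g

m_ice remaining = 409 g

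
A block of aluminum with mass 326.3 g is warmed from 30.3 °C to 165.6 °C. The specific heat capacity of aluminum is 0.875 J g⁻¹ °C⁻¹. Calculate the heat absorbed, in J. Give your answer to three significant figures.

q = 38600 J

q = m c ΔT = 326.3 × 0.875 × (165.6 − 30.3)
q = 326.3 × 0.875 × 135.3 = 38630 J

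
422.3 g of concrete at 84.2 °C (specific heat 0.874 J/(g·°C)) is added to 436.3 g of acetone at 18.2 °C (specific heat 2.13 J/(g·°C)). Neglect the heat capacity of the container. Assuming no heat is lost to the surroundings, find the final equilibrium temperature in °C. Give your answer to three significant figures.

T_f = 37.0 °C

Heat lost by concrete = heat gained by acetone.
(422.3)(0.874)(84.2 − T) = (436.3)(2.13)(T − 18.2)
369.0902 (84.2 − T) = 929.319 (T − 18.2)
31077 − 369.0902 T = 929.319 T − 16914
47991 = 1298.4092 T
T = 36.96 °C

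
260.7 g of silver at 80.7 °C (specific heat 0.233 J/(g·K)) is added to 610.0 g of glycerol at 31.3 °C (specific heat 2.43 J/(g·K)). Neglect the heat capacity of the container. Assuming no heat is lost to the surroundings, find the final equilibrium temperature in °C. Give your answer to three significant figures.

Heat lost by silver = heat gained by glycerol.
(260.7)(0.233)(80.7 − T) = (610.0)(2.43)(T − 31.3)
60.7431 (80.7 − T) = 1482.3 (T − 31.3)
4902.0 − 60.7431 T = 1482.3 T − 46396
51298.0 = 1543.0431 T
T = 33.24 °C

T_f = 33.2 °C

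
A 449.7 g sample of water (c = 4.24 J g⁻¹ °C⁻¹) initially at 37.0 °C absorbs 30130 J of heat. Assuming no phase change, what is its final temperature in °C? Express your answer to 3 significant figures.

ΔT = q / (m c) = 30130 / (449.7 × 4.24) = 15.80 °C
T_f = 37.0 + 15.80 = 52.80 °C

T_f = 52.8 °C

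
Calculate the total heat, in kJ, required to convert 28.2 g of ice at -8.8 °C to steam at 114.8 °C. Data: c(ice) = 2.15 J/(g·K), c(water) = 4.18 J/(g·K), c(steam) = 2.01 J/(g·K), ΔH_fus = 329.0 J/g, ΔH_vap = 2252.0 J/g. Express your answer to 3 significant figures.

q = 85.9 kJ

q1 (heat ice -8.8→0.0 °C): 28.2 × 2.15 × 8.8 = 534 J
q2 (melt at 0 °C): 28.2 × 329.0 = 9278 J
q3 (heat water 0.0→100.0 °C): 28.2 × 4.18 × 100.0 = 11788 J
q4 (vaporize at 100 °C): 28.2 × 2252.0 = 63506 J
q5 (heat steam 100.0→114.8 °C): 28.2 × 2.01 × 14.8 = 839 J
Total: 534 + 9278 + 11788 + 63506 + 839 = 85945 J = 85.9 kJ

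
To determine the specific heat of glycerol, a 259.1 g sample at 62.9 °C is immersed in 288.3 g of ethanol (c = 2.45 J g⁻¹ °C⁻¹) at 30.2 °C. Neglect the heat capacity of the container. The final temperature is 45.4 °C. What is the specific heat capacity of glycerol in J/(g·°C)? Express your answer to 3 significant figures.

c = 2.37 J/(g·°C)

q_gained = (288.3 × 2.45) × (45.4 − 30.2) = 10740 J
q_lost = 259.1 × c × (62.9 − 45.4) = 4534.25 c
Set equal: c = 10740 / 4534.25 = 2.37 J/(g·°C)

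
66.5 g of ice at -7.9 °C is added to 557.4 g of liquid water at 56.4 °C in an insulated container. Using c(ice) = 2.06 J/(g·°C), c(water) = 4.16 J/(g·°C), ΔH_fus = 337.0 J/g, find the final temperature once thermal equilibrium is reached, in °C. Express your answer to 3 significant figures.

T_f = 41.3 °C

Heat to bring ice to 0 °C and melt it: q₁ = 66.5×2.06×7.9 + 66.5×337.0 = 23493 J
Heat the water can supply cooling to 0 °C: 557.4×4.16×56.4 = 130779 J > q₁, so all ice melts.
Energy balance: 557.4×4.16×(56.4 − T) = 23493 + 66.5×4.16×(T − 0)
2318.784(56.4 − T) = 23493 + 276.64 T
130779 − 23493 = 2595.424 T
T = 107286 / 2595.424 = 41.34 °C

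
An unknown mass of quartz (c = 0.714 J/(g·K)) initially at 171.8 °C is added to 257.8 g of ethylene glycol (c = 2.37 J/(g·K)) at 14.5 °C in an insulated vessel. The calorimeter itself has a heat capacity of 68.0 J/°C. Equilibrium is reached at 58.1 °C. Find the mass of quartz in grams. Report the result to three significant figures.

m = 365 g

q_gained = (257.8 × 2.37 + 68.0) × (58.1 − 14.5) = 29600 J
q_lost = m × 0.714 × (171.8 − 58.1) = 81.1818 m
m = 29600 / 81.1818 = 365 g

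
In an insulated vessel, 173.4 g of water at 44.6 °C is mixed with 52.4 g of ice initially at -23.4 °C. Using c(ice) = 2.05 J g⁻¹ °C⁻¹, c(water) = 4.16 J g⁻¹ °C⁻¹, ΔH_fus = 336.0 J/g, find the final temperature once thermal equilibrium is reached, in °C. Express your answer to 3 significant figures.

T_f = 12.8 °C

Heat to bring ice to 0 °C and melt it: q₁ = 52.4×2.05×23.4 + 52.4×336.0 = 20120 J
Heat the water can supply cooling to 0 °C: 173.4×4.16×44.6 = 32171.9 J > q₁, so all ice melts.
Energy balance: 173.4×4.16×(44.6 − T) = 20120 + 52.4×4.16×(T − 0)
721.344(44.6 − T) = 20120 + 217.984 T
32171.9 − 20120 = 939.328 T
T = 12051.9 / 939.328 = 12.83 °C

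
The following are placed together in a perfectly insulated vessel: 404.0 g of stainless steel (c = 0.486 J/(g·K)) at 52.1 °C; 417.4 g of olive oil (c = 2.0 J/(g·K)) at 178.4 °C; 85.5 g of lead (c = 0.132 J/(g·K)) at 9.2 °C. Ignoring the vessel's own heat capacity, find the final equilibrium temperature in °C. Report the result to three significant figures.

Σ mᵢcᵢ(T − Tᵢ) = 0  ⇒  T = Σ mᵢcᵢTᵢ / Σ mᵢcᵢ
Σ mᵢcᵢ = 404.0×0.486 + 417.4×2.0 + 85.5×0.132 = 1042.430
Σ mᵢcᵢTᵢ = 196.344×52.1 + 834.8×178.4 + 11.286×9.2 = 159260
T = 159260 / 1042.430 = 152.8 °C

T_f = 153 °C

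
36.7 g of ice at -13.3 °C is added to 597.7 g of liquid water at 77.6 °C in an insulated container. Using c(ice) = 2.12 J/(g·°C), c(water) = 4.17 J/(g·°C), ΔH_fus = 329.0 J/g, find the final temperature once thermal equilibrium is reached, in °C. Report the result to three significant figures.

Heat to bring ice to 0 °C and melt it: q₁ = 36.7×2.12×13.3 + 36.7×329.0 = 13109 J
Heat the water can supply cooling to 0 °C: 597.7×4.17×77.6 = 193411 J > q₁, so all ice melts.
Energy balance: 597.7×4.17×(77.6 − T) = 13109 + 36.7×4.17×(T − 0)
2492.409(77.6 − T) = 13109 + 153.039 T
193411 − 13109 = 2645.448 T
T = 180302 / 2645.448 = 68.16 °C

T_f = 68.2 °C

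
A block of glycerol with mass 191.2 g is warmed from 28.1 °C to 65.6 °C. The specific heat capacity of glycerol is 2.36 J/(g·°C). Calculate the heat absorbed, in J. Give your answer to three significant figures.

q = 16900 J

q = m c ΔT = 191.2 × 2.36 × (65.6 − 28.1)
q = 191.2 × 2.36 × 37.5 = 16920 J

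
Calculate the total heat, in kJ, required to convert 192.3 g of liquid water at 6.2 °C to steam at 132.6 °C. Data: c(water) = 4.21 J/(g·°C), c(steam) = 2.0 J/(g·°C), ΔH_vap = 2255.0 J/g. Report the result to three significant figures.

q1 (heat water 6.2→100.0 °C): 192.3 × 4.21 × 93.8 = 75939 J
q2 (vaporize at 100 °C): 192.3 × 2255.0 = 433637 J
q3 (heat steam 100.0→132.6 °C): 192.3 × 2.0 × 32.6 = 12538 J
Total: 75939 + 433637 + 12538 = 522114 J = 522 kJ

q = 522 kJ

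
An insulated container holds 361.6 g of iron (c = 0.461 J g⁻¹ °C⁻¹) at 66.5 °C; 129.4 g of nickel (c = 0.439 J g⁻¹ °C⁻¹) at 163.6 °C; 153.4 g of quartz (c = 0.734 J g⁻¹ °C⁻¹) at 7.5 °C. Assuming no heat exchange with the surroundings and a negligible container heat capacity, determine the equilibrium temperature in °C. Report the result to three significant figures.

Σ mᵢcᵢ(T − Tᵢ) = 0  ⇒  T = Σ mᵢcᵢTᵢ / Σ mᵢcᵢ
Σ mᵢcᵢ = 361.6×0.461 + 129.4×0.439 + 153.4×0.734 = 336.0998
Σ mᵢcᵢTᵢ = 166.6976×66.5 + 56.8066×163.6 + 112.5956×7.5 = 21223
T = 21223 / 336.0998 = 63.14 °C

T_f = 63.1 °C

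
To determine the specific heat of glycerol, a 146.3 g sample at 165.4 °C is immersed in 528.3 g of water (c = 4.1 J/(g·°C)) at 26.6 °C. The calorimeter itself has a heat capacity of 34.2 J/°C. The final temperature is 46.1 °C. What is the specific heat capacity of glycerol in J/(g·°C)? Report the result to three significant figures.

c = 2.46 J/(g·°C)

q_gained = (528.3 × 4.1 + 34.2) × (46.1 − 26.6) = 42900 J
q_lost = 146.3 × c × (165.4 − 46.1) = 17453.59 c
Set equal: c = 42900 / 17453.59 = 2.46 J/(g·°C)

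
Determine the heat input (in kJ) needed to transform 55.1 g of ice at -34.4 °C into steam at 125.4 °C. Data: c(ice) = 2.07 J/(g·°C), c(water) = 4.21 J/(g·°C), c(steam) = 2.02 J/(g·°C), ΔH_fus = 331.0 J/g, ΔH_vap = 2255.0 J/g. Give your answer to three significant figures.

q = 172 kJ

q1 (heat ice -34.4→0.0 °C): 55.1 × 2.07 × 34.4 = 3924 J
q2 (melt at 0 °C): 55.1 × 331.0 = 18238 J
q3 (heat water 0.0→100.0 °C): 55.1 × 4.21 × 100.0 = 23197 J
q4 (vaporize at 100 °C): 55.1 × 2255.0 = 124251 J
q5 (heat steam 100.0→125.4 °C): 55.1 × 2.02 × 25.4 = 2827 J
Total: 3924 + 18238 + 23197 + 124251 + 2827 = 172437 J = 172 kJ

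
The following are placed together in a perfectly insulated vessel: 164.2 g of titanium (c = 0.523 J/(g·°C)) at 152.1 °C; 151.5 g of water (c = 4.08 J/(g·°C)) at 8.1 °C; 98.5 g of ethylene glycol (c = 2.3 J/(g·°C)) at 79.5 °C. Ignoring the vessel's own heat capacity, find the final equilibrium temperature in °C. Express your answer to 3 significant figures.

T_f = 38.8 °C

Σ mᵢcᵢ(T − Tᵢ) = 0  ⇒  T = Σ mᵢcᵢTᵢ / Σ mᵢcᵢ
Σ mᵢcᵢ = 164.2×0.523 + 151.5×4.08 + 98.5×2.3 = 930.5466
Σ mᵢcᵢTᵢ = 85.8766×152.1 + 618.12×8.1 + 226.55×79.5 = 36079
T = 36079 / 930.5466 = 38.77 °C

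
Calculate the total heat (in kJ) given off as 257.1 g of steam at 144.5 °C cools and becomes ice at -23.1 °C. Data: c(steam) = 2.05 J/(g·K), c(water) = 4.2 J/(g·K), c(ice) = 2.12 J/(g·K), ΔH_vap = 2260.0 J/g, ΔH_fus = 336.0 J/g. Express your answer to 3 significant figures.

q = 811 kJ

q1 (cool steam 144.5→100 °C): 257.1 × 2.05 × 44.5 = 23454 J
q2 (condense at 100 °C): 257.1 × 2260.0 = 581046 J
q3 (cool water 100→0 °C): 257.1 × 4.2 × 100.0 = 107982 J
q4 (freeze at 0 °C): 257.1 × 336.0 = 86386 J
q5 (cool ice 0→-23.1 °C): 257.1 × 2.12 × 23.1 = 12591 J
Total: 23454 + 581046 + 107982 + 86386 + 12591 = 811459 J = 811 kJ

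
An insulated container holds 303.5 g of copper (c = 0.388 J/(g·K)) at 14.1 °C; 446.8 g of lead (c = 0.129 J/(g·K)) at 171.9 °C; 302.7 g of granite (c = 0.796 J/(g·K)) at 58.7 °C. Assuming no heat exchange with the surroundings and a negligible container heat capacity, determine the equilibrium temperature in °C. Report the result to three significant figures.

Σ mᵢcᵢ(T − Tᵢ) = 0  ⇒  T = Σ mᵢcᵢTᵢ / Σ mᵢcᵢ
Σ mᵢcᵢ = 303.5×0.388 + 446.8×0.129 + 302.7×0.796 = 416.3444
Σ mᵢcᵢTᵢ = 117.758×14.1 + 57.6372×171.9 + 240.9492×58.7 = 25712
T = 25712 / 416.3444 = 61.76 °C

T_f = 61.8 °C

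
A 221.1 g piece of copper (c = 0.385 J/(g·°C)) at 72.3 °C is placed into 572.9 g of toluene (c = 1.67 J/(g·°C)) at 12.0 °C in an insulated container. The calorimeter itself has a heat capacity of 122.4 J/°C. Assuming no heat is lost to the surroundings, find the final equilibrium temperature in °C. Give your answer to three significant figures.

Heat lost by copper = heat gained by toluene + calorimeter.
(221.1)(0.385)(72.3 − T) = [(572.9)(1.67) + 122.4](T − 12.0)
85.1235 (72.3 − T) = 1079.143 (T − 12.0)
6154.4 − 85.1235 T = 1079.143 T − 12950
19104.4 = 1164.2665 T
T = 16.41 °C

T_f = 16.4 °C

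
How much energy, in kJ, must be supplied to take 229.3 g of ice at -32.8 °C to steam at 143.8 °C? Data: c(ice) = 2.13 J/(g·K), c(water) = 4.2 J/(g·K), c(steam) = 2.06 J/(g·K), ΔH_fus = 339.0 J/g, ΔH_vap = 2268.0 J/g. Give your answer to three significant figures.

q1 (heat ice -32.8→0.0 °C): 229.3 × 2.13 × 32.8 = 16020 J
q2 (melt at 0 °C): 229.3 × 339.0 = 77733 J
q3 (heat water 0.0→100.0 °C): 229.3 × 4.2 × 100.0 = 96306 J
q4 (vaporize at 100 °C): 229.3 × 2268.0 = 520052 J
q5 (heat steam 100.0→143.8 °C): 229.3 × 2.06 × 43.8 = 20689 J
Total: 16020 + 77733 + 96306 + 520052 + 20689 = 730800 J = 731 kJ

q = 731 kJ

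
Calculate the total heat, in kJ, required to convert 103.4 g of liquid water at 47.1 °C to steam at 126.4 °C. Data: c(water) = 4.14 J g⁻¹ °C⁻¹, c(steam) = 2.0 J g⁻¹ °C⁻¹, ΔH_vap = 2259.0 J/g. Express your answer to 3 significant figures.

q1 (heat water 47.1→100.0 °C): 103.4 × 4.14 × 52.9 = 22645 J
q2 (vaporize at 100 °C): 103.4 × 2259.0 = 233581 J
q3 (heat steam 100.0→126.4 °C): 103.4 × 2.0 × 26.4 = 5460 J
Total: 22645 + 233581 + 5460 = 261686 J = 262 kJ

q = 262 kJ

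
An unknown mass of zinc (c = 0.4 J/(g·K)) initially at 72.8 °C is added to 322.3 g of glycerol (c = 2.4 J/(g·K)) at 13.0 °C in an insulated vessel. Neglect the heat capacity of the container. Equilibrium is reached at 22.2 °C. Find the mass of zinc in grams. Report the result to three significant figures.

m = 352 g

q_gained = (322.3 × 2.4) × (22.2 − 13.0) = 7116 J
q_lost = m × 0.4 × (72.8 − 22.2) = 20.24 m
m = 7116 / 20.24 = 352 g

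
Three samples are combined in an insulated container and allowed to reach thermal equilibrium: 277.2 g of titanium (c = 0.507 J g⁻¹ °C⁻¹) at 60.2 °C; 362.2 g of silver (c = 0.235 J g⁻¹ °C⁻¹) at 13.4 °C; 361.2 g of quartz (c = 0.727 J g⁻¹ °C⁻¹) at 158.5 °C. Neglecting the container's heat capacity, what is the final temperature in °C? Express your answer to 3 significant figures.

Σ mᵢcᵢ(T − Tᵢ) = 0  ⇒  T = Σ mᵢcᵢTᵢ / Σ mᵢcᵢ
Σ mᵢcᵢ = 277.2×0.507 + 362.2×0.235 + 361.2×0.727 = 488.2498
Σ mᵢcᵢTᵢ = 140.5404×60.2 + 85.117×13.4 + 262.5924×158.5 = 51222
T = 51222 / 488.2498 = 104.9 °C

T_f = 105 °C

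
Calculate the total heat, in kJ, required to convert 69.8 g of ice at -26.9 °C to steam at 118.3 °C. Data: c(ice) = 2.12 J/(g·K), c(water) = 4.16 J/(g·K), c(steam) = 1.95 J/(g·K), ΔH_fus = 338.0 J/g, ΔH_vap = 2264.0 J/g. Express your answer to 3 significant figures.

q = 217 kJ

q1 (heat ice -26.9→0.0 °C): 69.8 × 2.12 × 26.9 = 3981 J
q2 (melt at 0 °C): 69.8 × 338.0 = 23592 J
q3 (heat water 0.0→100.0 °C): 69.8 × 4.16 × 100.0 = 29037 J
q4 (vaporize at 100 °C): 69.8 × 2264.0 = 158027 J
q5 (heat steam 100.0→118.3 °C): 69.8 × 1.95 × 18.3 = 2491 J
Total: 3981 + 23592 + 29037 + 158027 + 2491 = 217128 J = 217 kJ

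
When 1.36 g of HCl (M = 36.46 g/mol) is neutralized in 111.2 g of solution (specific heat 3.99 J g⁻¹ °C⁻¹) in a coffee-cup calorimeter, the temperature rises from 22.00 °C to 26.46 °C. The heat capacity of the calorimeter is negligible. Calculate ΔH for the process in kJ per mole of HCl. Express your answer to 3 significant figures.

|ΔT| = |26.46 − 22.00| = 4.46 °C
|q_surr| = (111.2 × 3.99) × 4.46 = 443.688 × 4.46 = 1979 J
n(HCl) = 1.36 / 36.46 = 0.03730 mol
Temperature rose, so q_rxn = −|q_surr| = -1.979 kJ
ΔH = q_rxn / n = -53.06 kJ/mol

ΔH = -53.1 kJ/mol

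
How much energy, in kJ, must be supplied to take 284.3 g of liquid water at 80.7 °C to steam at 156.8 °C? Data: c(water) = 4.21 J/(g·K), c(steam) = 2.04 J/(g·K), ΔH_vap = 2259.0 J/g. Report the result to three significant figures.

q = 698 kJ

q1 (heat water 80.7→100.0 °C): 284.3 × 4.21 × 19.3 = 23100 J
q2 (vaporize at 100 °C): 284.3 × 2259.0 = 642234 J
q3 (heat steam 100.0→156.8 °C): 284.3 × 2.04 × 56.8 = 32942 J
Total: 23100 + 642234 + 32942 = 698276 J = 698 kJ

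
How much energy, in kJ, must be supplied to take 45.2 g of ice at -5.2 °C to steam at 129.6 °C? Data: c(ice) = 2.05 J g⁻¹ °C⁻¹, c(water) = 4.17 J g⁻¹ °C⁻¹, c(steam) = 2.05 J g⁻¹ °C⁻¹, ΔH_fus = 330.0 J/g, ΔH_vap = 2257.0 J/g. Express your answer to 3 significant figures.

q1 (heat ice -5.2→0.0 °C): 45.2 × 2.05 × 5.2 = 482 J
q2 (melt at 0 °C): 45.2 × 330.0 = 14916 J
q3 (heat water 0.0→100.0 °C): 45.2 × 4.17 × 100.0 = 18848 J
q4 (vaporize at 100 °C): 45.2 × 2257.0 = 102016 J
q5 (heat steam 100.0→129.6 °C): 45.2 × 2.05 × 29.6 = 2743 J
Total: 482 + 14916 + 18848 + 102016 + 2743 = 139005 J = 139 kJ

q = 139 kJ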